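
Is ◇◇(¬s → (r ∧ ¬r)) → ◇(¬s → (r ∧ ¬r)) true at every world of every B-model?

Not valid

Tableau for the negation ¬(◇◇(¬s → (r ∧ ¬r)) → ◇(¬s → (r ∧ ¬r))):
1. ¬(◇◇(¬s → (r ∧ ¬r)) → ◇(¬s → (r ∧ ¬r))), 0
2. ◇◇(¬s → (r ∧ ¬r)), 0   [¬→-rule on 1]
3. ¬◇(¬s → (r ∧ ¬r)), 0   [¬→-rule on 1]
4. ¬(¬s → (r ∧ ¬r)), 0   [¬◇-rule on 3 via 0R0]
5. ¬s, 0   [¬→-rule on 4]
6. ¬(r ∧ ¬r), 0   [¬→-rule on 4]
7. r, 0   [¬∧-rule on 6 (branches; this branch)]
8. ◇(¬s → (r ∧ ¬r)), 1   [◇-rule on 2: fresh world 1, 0R1]
9. ¬(¬s → (r ∧ ¬r)), 1   [¬◇-rule on 3 via 0R1]
10. ¬s, 1   [¬→-rule on 9]
11. ¬(r ∧ ¬r), 1   [¬→-rule on 9]
12. r, 1   [¬∧-rule on 11 (branches; this branch)]
13. ¬s → (r ∧ ¬r), 2   [◇-rule on 8: fresh world 2, 1R2]
14. s, 2   [→-rule on 13 (branches; this branch)]
Accessibility: 0R0, 0R1, 1R0, 1R1, 1R2, 2R1, 2R2
The negation has an open branch (countermodel exists).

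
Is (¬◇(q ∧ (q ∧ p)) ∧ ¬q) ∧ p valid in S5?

Tableau for the negation ¬((¬◇(q ∧ (q ∧ p)) ∧ ¬q) ∧ p):
1. ¬((¬◇(q ∧ (q ∧ p)) ∧ ¬q) ∧ p), w0
2. ¬p, w0
Accessibility: w0Rw0
The negation has an open branch (countermodel exists).

No, not valid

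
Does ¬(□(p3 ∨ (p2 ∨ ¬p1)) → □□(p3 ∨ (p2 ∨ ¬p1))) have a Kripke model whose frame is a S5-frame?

1. ¬(□(p3 ∨ (p2 ∨ ¬p1)) → □□(p3 ∨ (p2 ∨ ¬p1))), w0
2. □(p3 ∨ (p2 ∨ ¬p1)), w0
3. ¬□□(p3 ∨ (p2 ∨ ¬p1)), w0
4. p3 ∨ (p2 ∨ ¬p1), w0
5. p2 ∨ ¬p1, w0
6. ¬p1, w0
7. ¬□(p3 ∨ (p2 ∨ ¬p1)), w1
8. p3 ∨ (p2 ∨ ¬p1), w1
9. p2 ∨ ¬p1, w1
10. ¬p1, w1
11. ¬(p3 ∨ (p2 ∨ ¬p1)), w2
12. ¬p3, w2
13. ¬(p2 ∨ ¬p1), w2
14. ¬p2, w2
15. p1, w2
16. p3 ∨ (p2 ∨ ¬p1), w2
17. p2 ∨ ¬p1, w2
18. ¬p1, w2
Accessibility: w0Rw0, w0Rw1, w0Rw2, w1Rw0, w1Rw1, w1Rw2, w2Rw0, w2Rw1, w2Rw2
Branch closes: p1 and ¬p1 both at w2.
All branches of the tableau close; one closing branch shown above.

Unsatisfiable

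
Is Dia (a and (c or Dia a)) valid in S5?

Invalid (countermodel exists)

Tableau for the negation not Dia (a and (c or Dia a)):
1. not Dia (a and (c or Dia a)), w0
2. not (a and (c or Dia a)), w0   [neg-Dia-rule on 1 via w0Rw0]
3. not (c or Dia a), w0   [neg-and-rule on 2 (branches; this branch)]
4. not c, w0   [neg-or-rule on 3]
5. not Dia a, w0   [neg-or-rule on 3]
6. not a, w0   [neg-Dia-rule on 5 via w0Rw0]
Accessibility: w0Rw0
The negation has an open branch (countermodel exists).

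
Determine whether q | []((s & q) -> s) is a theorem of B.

Valid

Tableau for the negation ~(q | []((s & q) -> s)):
1. ~(q | []((s & q) -> s)), w0
2. ~q, w0   [~|-rule on 1]
3. ~[]((s & q) -> s), w0   [~|-rule on 1]
4. ~((s & q) -> s), w1   [~[]-rule on 3: fresh world w1, w0Rw1]
5. s & q, w1   [~->-rule on 4]
6. ~s, w1   [~->-rule on 4]
7. s, w1   [&-rule on 5]
8. q, w1   [&-rule on 5]
Accessibility: w0Rw0, w0Rw1, w1Rw0, w1Rw1
Branch closes: s and ~s both at w1.
Every branch of the negation's tableau closes; the branch above is one of them.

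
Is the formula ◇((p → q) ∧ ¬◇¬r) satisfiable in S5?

Satisfiable

1. ◇((p → q) ∧ ¬◇¬r), w0
2. (p → q) ∧ ¬◇¬r, w1
3. p → q, w1
4. ¬◇¬r, w1
5. r, w0
6. r, w1
7. q, w1
Accessibility: w0Rw0, w0Rw1, w1Rw0, w1Rw1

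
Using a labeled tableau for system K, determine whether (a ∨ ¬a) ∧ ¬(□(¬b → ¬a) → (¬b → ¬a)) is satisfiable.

Satisfiable (open branch found)

1. (a ∨ ¬a) ∧ ¬(□(¬b → ¬a) → (¬b → ¬a)), w0
2. a ∨ ¬a, w0
3. ¬(□(¬b → ¬a) → (¬b → ¬a)), w0
4. □(¬b → ¬a), w0
5. ¬(¬b → ¬a), w0
6. ¬b, w0
7. a, w0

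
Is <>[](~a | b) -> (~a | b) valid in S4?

Tableau for the negation ~(<>[](~a | b) -> (~a | b)):
1. ~(<>[](~a | b) -> (~a | b)), 0
2. <>[](~a | b), 0
3. ~(~a | b), 0
4. a, 0
5. ~b, 0
6. [](~a | b), 1
7. ~a | b, 1
8. b, 1
Accessibility: 0R0, 0R1, 1R1
The negation has an open branch (countermodel exists).

No, not valid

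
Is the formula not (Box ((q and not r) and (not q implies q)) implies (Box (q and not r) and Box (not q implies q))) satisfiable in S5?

Unsatisfiable

1. not (Box ((q and not r) and (not q implies q)) implies (Box (q and not r) and Box (not q implies q))), w0
2. Box ((q and not r) and (not q implies q)), w0   [neg-implies-rule on 1]
3. not (Box (q and not r) and Box (not q implies q)), w0   [neg-implies-rule on 1]
4. (q and not r) and (not q implies q), w0   [Box-rule on 2 via w0Rw0]
5. q and not r, w0   [and-rule on 4]
6. not q implies q, w0   [and-rule on 4]
7. q, w0   [and-rule on 5]
8. not r, w0   [and-rule on 5]
9. not Box (not q implies q), w0   [neg-and-rule on 3 (branches; this branch)]
10. not (not q implies q), w1   [neg-Box-rule on 9: fresh world w1, w0Rw1]
11. not q, w1   [neg-implies-rule on 10]
12. (q and not r) and (not q implies q), w1   [Box-rule on 2 via w0Rw1]
13. q and not r, w1   [and-rule on 12]
14. not q implies q, w1   [and-rule on 12]
15. q, w1   [and-rule on 13]
16. not r, w1   [and-rule on 13]
Accessibility: w0Rw0, w0Rw1, w1Rw0, w1Rw1
Branch closes: q and not q both at w1.
All branches of the tableau close; one closing branch shown above.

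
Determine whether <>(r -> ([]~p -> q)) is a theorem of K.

Tableau for the negation ~<>(r -> ([]~p -> q)):
1. ~<>(r -> ([]~p -> q)), 0
The negation has an open branch (countermodel exists).

Invalid (countermodel exists)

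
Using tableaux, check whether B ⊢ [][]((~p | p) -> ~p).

Tableau for the negation ~[][]((~p | p) -> ~p):
1. ~[][]((~p | p) -> ~p), 0
2. ~[]((~p | p) -> ~p), 1
3. ~((~p | p) -> ~p), 2
4. ~p | p, 2
5. p, 2
Accessibility: 0R0, 0R1, 1R0, 1R1, 1R2, 2R1, 2R2
The negation has an open branch (countermodel exists).

No, not valid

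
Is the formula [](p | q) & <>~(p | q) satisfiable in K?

1. [](p | q) & <>~(p | q), 0
2. [](p | q), 0
3. <>~(p | q), 0
4. ~(p | q), 1
5. ~p, 1
6. ~q, 1
7. p | q, 1
8. q, 1
Accessibility: 0R1
Branch closes: q and ~q both at 1.
Every branch closes; the branch above is one of them.

No, unsatisfiable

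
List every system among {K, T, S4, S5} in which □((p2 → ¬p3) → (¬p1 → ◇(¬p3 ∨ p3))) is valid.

T, S4, S5

T-tableau for the negation ¬□((p2 → ¬p3) → (¬p1 → ◇(¬p3 ∨ p3))):
1. ¬□((p2 → ¬p3) → (¬p1 → ◇(¬p3 ∨ p3))), w0
2. ¬((p2 → ¬p3) → (¬p1 → ◇(¬p3 ∨ p3))), w1   [¬□-rule on 1: fresh world w1, w0Rw1]
3. p2 → ¬p3, w1   [¬→-rule on 2]
4. ¬(¬p1 → ◇(¬p3 ∨ p3)), w1   [¬→-rule on 2]
5. ¬p1, w1   [¬→-rule on 4]
6. ¬◇(¬p3 ∨ p3), w1   [¬→-rule on 4]
7. ¬(¬p3 ∨ p3), w1   [¬◇-rule on 6 via w1Rw1]
8. p3, w1   [¬∨-rule on 7]
9. ¬p3, w1   [¬∨-rule on 7]
Accessibility: w0Rw0, w0Rw1, w1Rw1
Branch closes: p3 and ¬p3 both at w1.
Every branch closes (one shown): valid in T, hence also in S4, S5 (every theorem of T is a theorem of S4 and S5).
K-tableau for the negation ¬□((p2 → ¬p3) → (¬p1 → ◇(¬p3 ∨ p3))):
1. ¬□((p2 → ¬p3) → (¬p1 → ◇(¬p3 ∨ p3))), w0
2. ¬((p2 → ¬p3) → (¬p1 → ◇(¬p3 ∨ p3))), w1   [¬□-rule on 1: fresh world w1, w0Rw1]
3. p2 → ¬p3, w1   [¬→-rule on 2]
4. ¬(¬p1 → ◇(¬p3 ∨ p3)), w1   [¬→-rule on 2]
5. ¬p1, w1   [¬→-rule on 4]
6. ¬◇(¬p3 ∨ p3), w1   [¬→-rule on 4]
7. ¬p3, w1   [→-rule on 3 (branches; this branch)]
Accessibility: w0Rw1
Complete open branch: countermodel on a K-frame, so not valid in K.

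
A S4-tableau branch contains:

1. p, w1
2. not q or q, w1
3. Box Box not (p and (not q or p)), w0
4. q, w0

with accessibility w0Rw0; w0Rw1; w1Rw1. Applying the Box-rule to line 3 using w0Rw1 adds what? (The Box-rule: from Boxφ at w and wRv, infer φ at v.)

Box not (p and (not q or p)), w1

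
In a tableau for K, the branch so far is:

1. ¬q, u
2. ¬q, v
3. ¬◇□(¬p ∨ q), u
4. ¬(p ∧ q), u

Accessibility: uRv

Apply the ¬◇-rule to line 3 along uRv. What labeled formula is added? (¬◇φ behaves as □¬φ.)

¬□(¬p ∨ q), v

¬◇φ behaves as □¬φ: propagate the negated body to each accessible world.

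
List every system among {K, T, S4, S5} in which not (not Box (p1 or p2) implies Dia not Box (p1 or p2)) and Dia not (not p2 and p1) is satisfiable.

K-tableau for the formula:
1. not (not Box (p1 or p2) implies Dia not Box (p1 or p2)) and Dia not (not p2 and p1), u
2. not (not Box (p1 or p2) implies Dia not Box (p1 or p2)), u   [and-rule on 1]
3. Dia not (not p2 and p1), u   [and-rule on 1]
4. not Box (p1 or p2), u   [neg-implies-rule on 2]
5. not Dia not Box (p1 or p2), u   [neg-implies-rule on 2]
6. not (not p2 and p1), v   [Dia-rule on 3: fresh world v, uRv]
7. Box (p1 or p2), v   [neg-Dia-rule on 5 via uRv]
8. not p1, v   [neg-and-rule on 6 (branches; this branch)]
9. not (p1 or p2), w   [neg-Box-rule on 4: fresh world w, uRw]
10. not p1, w   [neg-or-rule on 9]
11. not p2, w   [neg-or-rule on 9]
12. Box (p1 or p2), w   [neg-Dia-rule on 5 via uRw]
Accessibility: uRv, uRw
Complete open branch: satisfiable in K.
T-tableau for the formula:
1. not (not Box (p1 or p2) implies Dia not Box (p1 or p2)) and Dia not (not p2 and p1), u
2. not (not Box (p1 or p2) implies Dia not Box (p1 or p2)), u   [and-rule on 1]
3. Dia not (not p2 and p1), u   [and-rule on 1]
4. not Box (p1 or p2), u   [neg-implies-rule on 2]
5. not Dia not Box (p1 or p2), u   [neg-implies-rule on 2]
6. Box (p1 or p2), u   [neg-Dia-rule on 5 via uRu]
7. p1 or p2, u   [Box-rule on 6 via uRu]
8. p2, u   [or-rule on 7 (branches; this branch)]
9. not (not p2 and p1), v   [Dia-rule on 3: fresh world v, uRv]
10. Box (p1 or p2), v   [neg-Dia-rule on 5 via uRv]
11. p1 or p2, v   [Box-rule on 6 via uRv]
12. not p1, v   [neg-and-rule on 9 (branches; this branch)]
13. p2, v   [or-rule on 11 (branches; this branch)]
14. not (p1 or p2), w   [neg-Box-rule on 4: fresh world w, uRw]
15. not p1, w   [neg-or-rule on 14]
16. not p2, w   [neg-or-rule on 14]
17. Box (p1 or p2), w   [neg-Dia-rule on 5 via uRw]
18. p1 or p2, w   [Box-rule on 6 via uRw]
19. p2, w   [or-rule on 18 (branches; this branch)]
Accessibility: uRu, uRv, uRw, vRv, wRw
Branch closes: p2 and not p2 both at w.
Every branch closes (one shown): unsatisfiable in T, hence also in S4, S5 (every S4/S5-frame is a T-frame).

K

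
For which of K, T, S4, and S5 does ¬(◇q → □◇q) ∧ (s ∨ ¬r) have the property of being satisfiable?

K, T, S4

S4-tableau for the formula:
1. ¬(◇q → □◇q) ∧ (s ∨ ¬r), 0
2. ¬(◇q → □◇q), 0
3. s ∨ ¬r, 0
4. ◇q, 0
5. ¬□◇q, 0
6. ¬r, 0
7. q, 1
8. ¬◇q, 2
9. ¬q, 2
Accessibility: 0R0, 0R1, 0R2, 1R1, 2R2
Complete open branch: satisfiable in S4, hence also in K, T (this S4-model is also a K-model and a T-model).
S5-tableau for the formula:
1. ¬(◇q → □◇q) ∧ (s ∨ ¬r), 0
2. ¬(◇q → □◇q), 0
3. s ∨ ¬r, 0
4. ◇q, 0
5. ¬□◇q, 0
6. ¬r, 0
7. q, 1
8. ¬◇q, 2
9. ¬q, 0
10. ¬q, 1
Accessibility: 0R0, 0R1, 0R2, 1R0, 1R1, 1R2, 2R0, 2R1, 2R2
Branch closes: q and ¬q both at 1.
Every branch closes (one shown): unsatisfiable in S5.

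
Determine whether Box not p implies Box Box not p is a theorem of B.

Invalid (countermodel exists)

Tableau for the negation not (Box not p implies Box Box not p):
1. not (Box not p implies Box Box not p), 0
2. Box not p, 0
3. not Box Box not p, 0
4. not p, 0
5. not Box not p, 1
6. not p, 1
7. p, 2
Accessibility: 0R0, 0R1, 1R0, 1R1, 1R2, 2R1, 2R2
The negation has an open branch (countermodel exists).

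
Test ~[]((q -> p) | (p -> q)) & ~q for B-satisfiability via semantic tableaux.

1. ~[]((q -> p) | (p -> q)) & ~q, 0
2. ~[]((q -> p) | (p -> q)), 0
3. ~q, 0
4. ~((q -> p) | (p -> q)), 1
5. ~(q -> p), 1
6. ~(p -> q), 1
7. q, 1
8. ~p, 1
9. p, 1
10. ~q, 1
Accessibility: 0R0, 0R1, 1R0, 1R1
Branch closes: p and ~p both at 1.
(One branch shown.) All branches close.

No, unsatisfiable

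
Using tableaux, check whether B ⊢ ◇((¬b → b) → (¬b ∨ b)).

Yes, valid

Tableau for the negation ¬◇((¬b → b) → (¬b ∨ b)):
1. ¬◇((¬b → b) → (¬b ∨ b)), 0
2. ¬((¬b → b) → (¬b ∨ b)), 0
3. ¬b → b, 0
4. ¬(¬b ∨ b), 0
5. b, 0
6. ¬b, 0
Accessibility: 0R0
Branch closes: b and ¬b both at 0.
All branches of the negation close; one closing branch shown above.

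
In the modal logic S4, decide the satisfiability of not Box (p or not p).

1. not Box (p or not p), u
2. not (p or not p), v
3. not p, v
4. p, v
Accessibility: uRu, uRv, vRv
Branch closes: p and not p both at v.
All branches of the tableau close; one closing branch shown above.

Unsatisfiable (every branch closes)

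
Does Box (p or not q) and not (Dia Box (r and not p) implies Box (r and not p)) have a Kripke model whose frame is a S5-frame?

Unsatisfiable (every branch closes)

1. Box (p or not q) and not (Dia Box (r and not p) implies Box (r and not p)), w0
2. Box (p or not q), w0
3. not (Dia Box (r and not p) implies Box (r and not p)), w0
4. Dia Box (r and not p), w0
5. not Box (r and not p), w0
6. p or not q, w0
7. not q, w0
8. Box (r and not p), w1
9. p or not q, w1
10. r and not p, w0
11. r, w0
12. not p, w0
13. r and not p, w1
14. r, w1
15. not p, w1
16. not q, w1
17. not (r and not p), w2
18. p or not q, w2
19. r and not p, w2
20. r, w2
21. not p, w2
22. p, w2
Accessibility: w0Rw0, w0Rw1, w0Rw2, w1Rw0, w1Rw1, w1Rw2, w2Rw0, w2Rw1, w2Rw2
Branch closes: p and not p both at w2.
Every branch closes; the branch above is one of them.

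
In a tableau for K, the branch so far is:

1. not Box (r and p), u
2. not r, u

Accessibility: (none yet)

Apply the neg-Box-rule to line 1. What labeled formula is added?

a fresh world v with uRv, and not (r and p) at v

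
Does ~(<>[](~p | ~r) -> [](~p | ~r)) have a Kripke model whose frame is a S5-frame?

Unsatisfiable (every branch closes)

1. ~(<>[](~p | ~r) -> [](~p | ~r)), w0
2. <>[](~p | ~r), w0   [~->-rule on 1]
3. ~[](~p | ~r), w0   [~->-rule on 1]
4. [](~p | ~r), w1   [<>-rule on 2: fresh world w1, w0Rw1]
5. ~p | ~r, w0   [[]-rule on 4 via w1Rw0]
6. ~p | ~r, w1   [[]-rule on 4 via w1Rw1]
7. ~r, w0   [|-rule on 5 (branches; this branch)]
8. ~r, w1   [|-rule on 6 (branches; this branch)]
9. ~(~p | ~r), w2   [~[]-rule on 3: fresh world w2, w0Rw2]
10. p, w2   [~|-rule on 9]
11. r, w2   [~|-rule on 9]
12. ~p | ~r, w2   [[]-rule on 4 via w1Rw2]
13. ~r, w2   [|-rule on 12 (branches; this branch)]
Accessibility: w0Rw0, w0Rw1, w0Rw2, w1Rw0, w1Rw1, w1Rw2, w2Rw0, w2Rw1, w2Rw2
Branch closes: r and ~r both at w2.
(One branch shown.) All branches close.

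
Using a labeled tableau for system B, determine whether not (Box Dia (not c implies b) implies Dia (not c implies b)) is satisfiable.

Unsatisfiable

1. not (Box Dia (not c implies b) implies Dia (not c implies b)), 0
2. Box Dia (not c implies b), 0   [neg-implies-rule on 1]
3. not Dia (not c implies b), 0   [neg-implies-rule on 1]
4. Dia (not c implies b), 0   [Box-rule on 2 via 0R0]
5. not (not c implies b), 0   [neg-Dia-rule on 3 via 0R0]
6. not c, 0   [neg-implies-rule on 5]
7. not b, 0   [neg-implies-rule on 5]
8. not c implies b, 1   [Dia-rule on 4: fresh world 1, 0R1]
9. Dia (not c implies b), 1   [Box-rule on 2 via 0R1]
10. not (not c implies b), 1   [neg-Dia-rule on 3 via 0R1]
11. not c, 1   [neg-implies-rule on 10]
12. not b, 1   [neg-implies-rule on 10]
13. b, 1   [implies-rule on 8 (branches; this branch)]
Accessibility: 0R0, 0R1, 1R0, 1R1
Branch closes: b and not b both at 1.
(One branch shown.) All branches close.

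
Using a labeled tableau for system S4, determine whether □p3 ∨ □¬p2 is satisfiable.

1. □p3 ∨ □¬p2, u
2. □¬p2, u
3. ¬p2, u
Accessibility: uRu

Satisfiable (open branch found)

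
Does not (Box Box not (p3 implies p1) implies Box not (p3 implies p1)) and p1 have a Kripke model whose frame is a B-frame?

Unsatisfiable (every branch closes)

1. not (Box Box not (p3 implies p1) implies Box not (p3 implies p1)) and p1, w0
2. not (Box Box not (p3 implies p1) implies Box not (p3 implies p1)), w0
3. p1, w0
4. Box Box not (p3 implies p1), w0
5. not Box not (p3 implies p1), w0
6. Box not (p3 implies p1), w0
7. not (p3 implies p1), w0
8. p3, w0
9. not p1, w0
Accessibility: w0Rw0
Branch closes: p1 and not p1 both at w0.
(One branch shown.) All branches close.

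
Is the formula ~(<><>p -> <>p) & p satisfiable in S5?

Unsatisfiable

1. ~(<><>p -> <>p) & p, w0
2. ~(<><>p -> <>p), w0
3. p, w0
4. <><>p, w0
5. ~<>p, w0
6. ~p, w0
Accessibility: w0Rw0
Branch closes: p and ~p both at w0.
(One branch shown.) All branches close.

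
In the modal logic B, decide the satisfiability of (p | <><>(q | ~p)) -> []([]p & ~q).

Yes, satisfiable

1. (p | <><>(q | ~p)) -> []([]p & ~q), u
2. []([]p & ~q), u
3. []p & ~q, u
4. []p, u
5. ~q, u
6. p, u
Accessibility: uRu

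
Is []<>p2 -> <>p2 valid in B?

Tableau for the negation ~([]<>p2 -> <>p2):
1. ~([]<>p2 -> <>p2), 0
2. []<>p2, 0   [~->-rule on 1]
3. ~<>p2, 0   [~->-rule on 1]
4. <>p2, 0   [[]-rule on 2 via 0R0]
5. ~p2, 0   [~<>-rule on 3 via 0R0]
6. p2, 1   [<>-rule on 4: fresh world 1, 0R1]
7. <>p2, 1   [[]-rule on 2 via 0R1]
8. ~p2, 1   [~<>-rule on 3 via 0R1]
Accessibility: 0R0, 0R1, 1R0, 1R1
Branch closes: p2 and ~p2 both at 1.
Every branch of the negation's tableau closes; the branch above is one of them.

Yes, valid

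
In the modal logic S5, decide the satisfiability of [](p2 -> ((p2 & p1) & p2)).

Yes, satisfiable

1. [](p2 -> ((p2 & p1) & p2)), w0
2. p2 -> ((p2 & p1) & p2), w0
3. (p2 & p1) & p2, w0
4. p2 & p1, w0
5. p2, w0
6. p1, w0
Accessibility: w0Rw0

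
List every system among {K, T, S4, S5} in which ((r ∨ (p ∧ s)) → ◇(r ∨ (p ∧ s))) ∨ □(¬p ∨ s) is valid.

T-tableau for the negation ¬(((r ∨ (p ∧ s)) → ◇(r ∨ (p ∧ s))) ∨ □(¬p ∨ s)):
1. ¬(((r ∨ (p ∧ s)) → ◇(r ∨ (p ∧ s))) ∨ □(¬p ∨ s)), 0
2. ¬((r ∨ (p ∧ s)) → ◇(r ∨ (p ∧ s))), 0
3. ¬□(¬p ∨ s), 0
4. r ∨ (p ∧ s), 0
5. ¬◇(r ∨ (p ∧ s)), 0
6. ¬(r ∨ (p ∧ s)), 0
7. ¬r, 0
8. ¬(p ∧ s), 0
9. p ∧ s, 0
10. p, 0
11. s, 0
12. ¬s, 0
Accessibility: 0R0
Branch closes: s and ¬s both at 0.
Every branch closes (one shown): valid in T, hence also in S4, S5 (every theorem of T is a theorem of S4 and S5).
K-tableau for the negation ¬(((r ∨ (p ∧ s)) → ◇(r ∨ (p ∧ s))) ∨ □(¬p ∨ s)):
1. ¬(((r ∨ (p ∧ s)) → ◇(r ∨ (p ∧ s))) ∨ □(¬p ∨ s)), 0
2. ¬((r ∨ (p ∧ s)) → ◇(r ∨ (p ∧ s))), 0
3. ¬□(¬p ∨ s), 0
4. r ∨ (p ∧ s), 0
5. ¬◇(r ∨ (p ∧ s)), 0
6. p ∧ s, 0
7. p, 0
8. s, 0
9. ¬(¬p ∨ s), 1
10. p, 1
11. ¬s, 1
12. ¬(r ∨ (p ∧ s)), 1
13. ¬r, 1
14. ¬(p ∧ s), 1
Accessibility: 0R1
Complete open branch: countermodel on a K-frame, so not valid in K.

T, S4, S5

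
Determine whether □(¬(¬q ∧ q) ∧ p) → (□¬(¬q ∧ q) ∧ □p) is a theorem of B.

Valid

Tableau for the negation ¬(□(¬(¬q ∧ q) ∧ p) → (□¬(¬q ∧ q) ∧ □p)):
1. ¬(□(¬(¬q ∧ q) ∧ p) → (□¬(¬q ∧ q) ∧ □p)), w0
2. □(¬(¬q ∧ q) ∧ p), w0   [¬→-rule on 1]
3. ¬(□¬(¬q ∧ q) ∧ □p), w0   [¬→-rule on 1]
4. ¬(¬q ∧ q) ∧ p, w0   [□-rule on 2 via w0Rw0]
5. ¬(¬q ∧ q), w0   [∧-rule on 4]
6. p, w0   [∧-rule on 4]
7. ¬□p, w0   [¬∧-rule on 3 (branches; this branch)]
8. ¬q, w0   [¬∧-rule on 5 (branches; this branch)]
9. ¬p, w1   [¬□-rule on 7: fresh world w1, w0Rw1]
10. ¬(¬q ∧ q) ∧ p, w1   [□-rule on 2 via w0Rw1]
11. ¬(¬q ∧ q), w1   [∧-rule on 10]
12. p, w1   [∧-rule on 10]
Accessibility: w0Rw0, w0Rw1, w1Rw0, w1Rw1
Branch closes: p and ¬p both at w1.
All branches of the negation close; one closing branch shown above.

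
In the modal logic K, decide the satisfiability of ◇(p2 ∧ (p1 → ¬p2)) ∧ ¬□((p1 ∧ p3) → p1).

Unsatisfiable

1. ◇(p2 ∧ (p1 → ¬p2)) ∧ ¬□((p1 ∧ p3) → p1), 0
2. ◇(p2 ∧ (p1 → ¬p2)), 0   [∧-rule on 1]
3. ¬□((p1 ∧ p3) → p1), 0   [∧-rule on 1]
4. p2 ∧ (p1 → ¬p2), 1   [◇-rule on 2: fresh world 1, 0R1]
5. p2, 1   [∧-rule on 4]
6. p1 → ¬p2, 1   [∧-rule on 4]
7. ¬p1, 1   [→-rule on 6 (branches; this branch)]
8. ¬((p1 ∧ p3) → p1), 2   [¬□-rule on 3: fresh world 2, 0R2]
9. p1 ∧ p3, 2   [¬→-rule on 8]
10. ¬p1, 2   [¬→-rule on 8]
11. p1, 2   [∧-rule on 9]
12. p3, 2   [∧-rule on 9]
Accessibility: 0R1, 0R2
Branch closes: p1 and ¬p1 both at 2.
Every branch closes; the branch above is one of them.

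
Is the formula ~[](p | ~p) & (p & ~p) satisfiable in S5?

1. ~[](p | ~p) & (p & ~p), u
2. ~[](p | ~p), u   [&-rule on 1]
3. p & ~p, u   [&-rule on 1]
4. p, u   [&-rule on 3]
5. ~p, u   [&-rule on 3]
Accessibility: uRu
Branch closes: p and ~p both at u.
All branches of the tableau close; one closing branch shown above.

Unsatisfiable (every branch closes)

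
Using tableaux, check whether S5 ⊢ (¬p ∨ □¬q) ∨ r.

Tableau for the negation ¬((¬p ∨ □¬q) ∨ r):
1. ¬((¬p ∨ □¬q) ∨ r), u
2. ¬(¬p ∨ □¬q), u   [¬∨-rule on 1]
3. ¬r, u   [¬∨-rule on 1]
4. p, u   [¬∨-rule on 2]
5. ¬□¬q, u   [¬∨-rule on 2]
6. q, v   [¬□-rule on 5: fresh world v, uRv]
Accessibility: uRu, uRv, vRu, vRv
The negation has an open branch (countermodel exists).

Not valid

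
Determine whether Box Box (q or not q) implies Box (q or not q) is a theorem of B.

Valid

Tableau for the negation not (Box Box (q or not q) implies Box (q or not q)):
1. not (Box Box (q or not q) implies Box (q or not q)), w0
2. Box Box (q or not q), w0
3. not Box (q or not q), w0
4. Box (q or not q), w0
5. q or not q, w0
6. not q, w0
7. not (q or not q), w1
8. not q, w1
9. q, w1
Accessibility: w0Rw0, w0Rw1, w1Rw0, w1Rw1
Branch closes: q and not q both at w1.
Every branch of the negation's tableau closes; the branch above is one of them.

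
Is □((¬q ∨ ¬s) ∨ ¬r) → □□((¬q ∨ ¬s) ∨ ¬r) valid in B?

Tableau for the negation ¬(□((¬q ∨ ¬s) ∨ ¬r) → □□((¬q ∨ ¬s) ∨ ¬r)):
1. ¬(□((¬q ∨ ¬s) ∨ ¬r) → □□((¬q ∨ ¬s) ∨ ¬r)), u
2. □((¬q ∨ ¬s) ∨ ¬r), u
3. ¬□□((¬q ∨ ¬s) ∨ ¬r), u
4. (¬q ∨ ¬s) ∨ ¬r, u
5. ¬r, u
6. ¬□((¬q ∨ ¬s) ∨ ¬r), v
7. (¬q ∨ ¬s) ∨ ¬r, v
8. ¬r, v
9. ¬((¬q ∨ ¬s) ∨ ¬r), w
10. ¬(¬q ∨ ¬s), w
11. r, w
12. q, w
13. s, w
Accessibility: uRu, uRv, vRu, vRv, vRw, wRv, wRw
The negation has an open branch (countermodel exists).

No, not valid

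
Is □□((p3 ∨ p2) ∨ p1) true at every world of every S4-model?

Invalid (countermodel exists)

Tableau for the negation ¬□□((p3 ∨ p2) ∨ p1):
1. ¬□□((p3 ∨ p2) ∨ p1), u
2. ¬□((p3 ∨ p2) ∨ p1), v   [¬□-rule on 1: fresh world v, uRv]
3. ¬((p3 ∨ p2) ∨ p1), w   [¬□-rule on 2: fresh world w, vRw]
4. ¬(p3 ∨ p2), w   [¬∨-rule on 3]
5. ¬p1, w   [¬∨-rule on 3]
6. ¬p3, w   [¬∨-rule on 4]
7. ¬p2, w   [¬∨-rule on 4]
Accessibility: uRu, uRv, uRw, vRv, vRw, wRw
The negation has an open branch (countermodel exists).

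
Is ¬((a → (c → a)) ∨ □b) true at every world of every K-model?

Tableau for the negation (a → (c → a)) ∨ □b:
1. (a → (c → a)) ∨ □b, u
2. □b, u
The negation has an open branch (countermodel exists).

Not valid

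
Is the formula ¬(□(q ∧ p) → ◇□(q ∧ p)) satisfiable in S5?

1. ¬(□(q ∧ p) → ◇□(q ∧ p)), u
2. □(q ∧ p), u   [¬→-rule on 1]
3. ¬◇□(q ∧ p), u   [¬→-rule on 1]
4. q ∧ p, u   [□-rule on 2 via uRu]
5. q, u   [∧-rule on 4]
6. p, u   [∧-rule on 4]
7. ¬□(q ∧ p), u   [¬◇-rule on 3 via uRu]
8. ¬(q ∧ p), v   [¬□-rule on 7: fresh world v, uRv]
9. q ∧ p, v   [□-rule on 2 via uRv]
10. q, v   [∧-rule on 9]
11. p, v   [∧-rule on 9]
12. ¬□(q ∧ p), v   [¬◇-rule on 3 via uRv]
13. ¬p, v   [¬∧-rule on 8 (branches; this branch)]
Accessibility: uRu, uRv, vRu, vRv
Branch closes: p and ¬p both at v.
(One branch shown.) All branches close.

Unsatisfiable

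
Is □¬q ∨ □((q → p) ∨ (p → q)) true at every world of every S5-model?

Tableau for the negation ¬(□¬q ∨ □((q → p) ∨ (p → q))):
1. ¬(□¬q ∨ □((q → p) ∨ (p → q))), 0
2. ¬□¬q, 0
3. ¬□((q → p) ∨ (p → q)), 0
4. q, 1
5. ¬((q → p) ∨ (p → q)), 2
6. ¬(q → p), 2
7. ¬(p → q), 2
8. q, 2
9. ¬p, 2
10. p, 2
11. ¬q, 2
Accessibility: 0R0, 0R1, 0R2, 1R0, 1R1, 1R2, 2R0, 2R1, 2R2
Branch closes: p and ¬p both at 2.
Every branch of the negation's tableau closes; the branch above is one of them.

Valid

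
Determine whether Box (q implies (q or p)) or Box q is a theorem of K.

Valid

Tableau for the negation not (Box (q implies (q or p)) or Box q):
1. not (Box (q implies (q or p)) or Box q), 0
2. not Box (q implies (q or p)), 0   [neg-or-rule on 1]
3. not Box q, 0   [neg-or-rule on 1]
4. not (q implies (q or p)), 1   [neg-Box-rule on 2: fresh world 1, 0R1]
5. q, 1   [neg-implies-rule on 4]
6. not (q or p), 1   [neg-implies-rule on 4]
7. not q, 1   [neg-or-rule on 6]
8. not p, 1   [neg-or-rule on 6]
Accessibility: 0R1
Branch closes: q and not q both at 1.
Every branch of the negation's tableau closes; the branch above is one of them.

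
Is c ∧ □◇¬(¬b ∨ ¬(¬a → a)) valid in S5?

Tableau for the negation ¬(c ∧ □◇¬(¬b ∨ ¬(¬a → a))):
1. ¬(c ∧ □◇¬(¬b ∨ ¬(¬a → a))), u
2. ¬□◇¬(¬b ∨ ¬(¬a → a)), u
3. ¬◇¬(¬b ∨ ¬(¬a → a)), v
4. ¬b ∨ ¬(¬a → a), u
5. ¬b ∨ ¬(¬a → a), v
6. ¬(¬a → a), u
7. ¬a, u
8. ¬(¬a → a), v
9. ¬a, v
Accessibility: uRu, uRv, vRu, vRv
The negation has an open branch (countermodel exists).

Not valid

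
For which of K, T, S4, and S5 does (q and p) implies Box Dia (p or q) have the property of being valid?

S4-tableau for the negation not ((q and p) implies Box Dia (p or q)):
1. not ((q and p) implies Box Dia (p or q)), w0
2. q and p, w0   [neg-implies-rule on 1]
3. not Box Dia (p or q), w0   [neg-implies-rule on 1]
4. q, w0   [and-rule on 2]
5. p, w0   [and-rule on 2]
6. not Dia (p or q), w1   [neg-Box-rule on 3: fresh world w1, w0Rw1]
7. not (p or q), w1   [neg-Dia-rule on 6 via w1Rw1]
8. not p, w1   [neg-or-rule on 7]
9. not q, w1   [neg-or-rule on 7]
Accessibility: w0Rw0, w0Rw1, w1Rw1
Complete open branch: countermodel on an S4-frame, so not valid in S4, nor in K, T (the same frame is also a K-frame and a T-frame).
S5-tableau for the negation not ((q and p) implies Box Dia (p or q)):
1. not ((q and p) implies Box Dia (p or q)), w0
2. q and p, w0   [neg-implies-rule on 1]
3. not Box Dia (p or q), w0   [neg-implies-rule on 1]
4. q, w0   [and-rule on 2]
5. p, w0   [and-rule on 2]
6. not Dia (p or q), w1   [neg-Box-rule on 3: fresh world w1, w0Rw1]
7. not (p or q), w0   [neg-Dia-rule on 6 via w1Rw0]
8. not p, w0   [neg-or-rule on 7]
9. not q, w0   [neg-or-rule on 7]
Accessibility: w0Rw0, w0Rw1, w1Rw0, w1Rw1
Branch closes: p and not p both at w0.
Every branch closes (one shown): valid in S5.

S5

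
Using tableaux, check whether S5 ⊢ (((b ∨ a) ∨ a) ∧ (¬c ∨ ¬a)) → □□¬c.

Tableau for the negation ¬((((b ∨ a) ∨ a) ∧ (¬c ∨ ¬a)) → □□¬c):
1. ¬((((b ∨ a) ∨ a) ∧ (¬c ∨ ¬a)) → □□¬c), u
2. ((b ∨ a) ∨ a) ∧ (¬c ∨ ¬a), u   [¬→-rule on 1]
3. ¬□□¬c, u   [¬→-rule on 1]
4. (b ∨ a) ∨ a, u   [∧-rule on 2]
5. ¬c ∨ ¬a, u   [∧-rule on 2]
6. a, u   [∨-rule on 4 (branches; this branch)]
7. ¬c, u   [∨-rule on 5 (branches; this branch)]
8. ¬□¬c, v   [¬□-rule on 3: fresh world v, uRv]
9. c, w   [¬□-rule on 8: fresh world w, vRw]
Accessibility: uRu, uRv, uRw, vRu, vRv, vRw, wRu, wRv, wRw
The negation has an open branch (countermodel exists).

Invalid (countermodel exists)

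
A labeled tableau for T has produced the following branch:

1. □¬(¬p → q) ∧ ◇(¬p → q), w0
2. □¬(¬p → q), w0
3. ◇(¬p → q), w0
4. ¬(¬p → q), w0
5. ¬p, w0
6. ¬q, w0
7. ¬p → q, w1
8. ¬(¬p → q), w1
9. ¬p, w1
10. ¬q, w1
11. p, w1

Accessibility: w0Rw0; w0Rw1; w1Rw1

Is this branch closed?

Yes, closed

Both p and ¬p appear at w1.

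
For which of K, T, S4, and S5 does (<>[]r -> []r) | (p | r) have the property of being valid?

S4-tableau for the negation ~((<>[]r -> []r) | (p | r)):
1. ~((<>[]r -> []r) | (p | r)), 0
2. ~(<>[]r -> []r), 0
3. ~(p | r), 0
4. <>[]r, 0
5. ~[]r, 0
6. ~p, 0
7. ~r, 0
8. []r, 1
9. r, 1
10. ~r, 2
Accessibility: 0R0, 0R1, 0R2, 1R1, 2R2
Complete open branch: countermodel on an S4-frame, so not valid in S4, nor in K, T (the same frame is also a K-frame and a T-frame).
S5-tableau for the negation ~((<>[]r -> []r) | (p | r)):
1. ~((<>[]r -> []r) | (p | r)), 0
2. ~(<>[]r -> []r), 0
3. ~(p | r), 0
4. <>[]r, 0
5. ~[]r, 0
6. ~p, 0
7. ~r, 0
8. []r, 1
9. r, 0
Accessibility: 0R0, 0R1, 1R0, 1R1
Branch closes: r and ~r both at 0.
Every branch closes (one shown): valid in S5.

S5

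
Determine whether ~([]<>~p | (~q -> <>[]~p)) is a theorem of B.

Tableau for the negation []<>~p | (~q -> <>[]~p):
1. []<>~p | (~q -> <>[]~p), 0
2. ~q -> <>[]~p, 0   [|-rule on 1 (branches; this branch)]
3. <>[]~p, 0   [->-rule on 2 (branches; this branch)]
4. []~p, 1   [<>-rule on 3: fresh world 1, 0R1]
5. ~p, 0   [[]-rule on 4 via 1R0]
6. ~p, 1   [[]-rule on 4 via 1R1]
Accessibility: 0R0, 0R1, 1R0, 1R1
The negation has an open branch (countermodel exists).

Not valid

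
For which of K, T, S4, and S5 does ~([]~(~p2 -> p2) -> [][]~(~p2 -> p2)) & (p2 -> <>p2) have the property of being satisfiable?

T-tableau for the formula:
1. ~([]~(~p2 -> p2) -> [][]~(~p2 -> p2)) & (p2 -> <>p2), 0
2. ~([]~(~p2 -> p2) -> [][]~(~p2 -> p2)), 0
3. p2 -> <>p2, 0
4. []~(~p2 -> p2), 0
5. ~[][]~(~p2 -> p2), 0
6. ~(~p2 -> p2), 0
7. ~p2, 0
8. ~[]~(~p2 -> p2), 1
9. ~(~p2 -> p2), 1
10. ~p2, 1
11. ~p2 -> p2, 2
12. p2, 2
Accessibility: 0R0, 0R1, 1R1, 1R2, 2R2
Complete open branch: satisfiable in T, hence also in K (this T-model is also a K-model).
S4-tableau for the formula:
1. ~([]~(~p2 -> p2) -> [][]~(~p2 -> p2)) & (p2 -> <>p2), 0
2. ~([]~(~p2 -> p2) -> [][]~(~p2 -> p2)), 0
3. p2 -> <>p2, 0
4. []~(~p2 -> p2), 0
5. ~[][]~(~p2 -> p2), 0
6. ~(~p2 -> p2), 0
7. ~p2, 0
8. ~[]~(~p2 -> p2), 1
9. ~(~p2 -> p2), 1
10. ~p2, 1
11. ~p2 -> p2, 2
12. ~(~p2 -> p2), 2
13. ~p2, 2
14. p2, 2
Accessibility: 0R0, 0R1, 0R2, 1R1, 1R2, 2R2
Branch closes: p2 and ~p2 both at 2.
Every branch closes (one shown): unsatisfiable in S4, hence also in S5 (every S5-frame is an S4-frame).

K, T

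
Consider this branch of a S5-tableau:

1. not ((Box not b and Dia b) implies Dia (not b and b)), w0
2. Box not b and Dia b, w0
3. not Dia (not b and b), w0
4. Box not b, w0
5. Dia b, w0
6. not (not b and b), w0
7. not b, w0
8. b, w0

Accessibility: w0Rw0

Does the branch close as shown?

Both b and not b appear at w0.

Yes, closed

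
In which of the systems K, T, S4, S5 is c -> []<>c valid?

S4-tableau for the negation ~(c -> []<>c):
1. ~(c -> []<>c), w0
2. c, w0
3. ~[]<>c, w0
4. ~<>c, w1
5. ~c, w1
Accessibility: w0Rw0, w0Rw1, w1Rw1
Complete open branch: countermodel on an S4-frame, so not valid in S4, nor in K, T (the same frame is also a K-frame and a T-frame).
S5-tableau for the negation ~(c -> []<>c):
1. ~(c -> []<>c), w0
2. c, w0
3. ~[]<>c, w0
4. ~<>c, w1
5. ~c, w0
Accessibility: w0Rw0, w0Rw1, w1Rw0, w1Rw1
Branch closes: c and ~c both at w0.
Every branch closes (one shown): valid in S5.

S5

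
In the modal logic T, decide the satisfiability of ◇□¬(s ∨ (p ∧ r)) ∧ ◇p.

1. ◇□¬(s ∨ (p ∧ r)) ∧ ◇p, u
2. ◇□¬(s ∨ (p ∧ r)), u   [∧-rule on 1]
3. ◇p, u   [∧-rule on 1]
4. □¬(s ∨ (p ∧ r)), v   [◇-rule on 2: fresh world v, uRv]
5. ¬(s ∨ (p ∧ r)), v   [□-rule on 4 via vRv]
6. ¬s, v   [¬∨-rule on 5]
7. ¬(p ∧ r), v   [¬∨-rule on 5]
8. ¬r, v   [¬∧-rule on 7 (branches; this branch)]
9. p, w   [◇-rule on 3: fresh world w, uRw]
Accessibility: uRu, uRv, uRw, vRv, wRw

Yes, satisfiable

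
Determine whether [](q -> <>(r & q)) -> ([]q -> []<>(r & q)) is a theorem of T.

Yes, valid

Tableau for the negation ~([](q -> <>(r & q)) -> ([]q -> []<>(r & q))):
1. ~([](q -> <>(r & q)) -> ([]q -> []<>(r & q))), u
2. [](q -> <>(r & q)), u
3. ~([]q -> []<>(r & q)), u
4. []q, u
5. ~[]<>(r & q), u
6. q -> <>(r & q), u
7. q, u
8. <>(r & q), u
9. ~<>(r & q), v
10. q -> <>(r & q), v
11. q, v
12. ~(r & q), v
13. <>(r & q), v
14. ~r, v
15. r & q, w
16. r, w
17. q, w
18. q -> <>(r & q), w
19. <>(r & q), w
20. r & q, x
21. r, x
22. q, x
23. ~(r & q), x
24. ~q, x
Accessibility: uRu, uRv, uRw, vRv, vRx, wRw, xRx
Branch closes: q and ~q both at x.
Every branch of the negation's tableau closes; the branch above is one of them.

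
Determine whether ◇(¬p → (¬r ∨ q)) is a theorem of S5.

No, not valid

Tableau for the negation ¬◇(¬p → (¬r ∨ q)):
1. ¬◇(¬p → (¬r ∨ q)), 0
2. ¬(¬p → (¬r ∨ q)), 0
3. ¬p, 0
4. ¬(¬r ∨ q), 0
5. r, 0
6. ¬q, 0
Accessibility: 0R0
The negation has an open branch (countermodel exists).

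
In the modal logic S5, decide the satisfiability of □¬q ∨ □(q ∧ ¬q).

1. □¬q ∨ □(q ∧ ¬q), w0
2. □¬q, w0   [∨-rule on 1 (branches; this branch)]
3. ¬q, w0   [□-rule on 2 via w0Rw0]
Accessibility: w0Rw0

Satisfiable (open branch found)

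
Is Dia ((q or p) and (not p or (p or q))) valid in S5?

Tableau for the negation not Dia ((q or p) and (not p or (p or q))):
1. not Dia ((q or p) and (not p or (p or q))), 0
2. not ((q or p) and (not p or (p or q))), 0
3. not (q or p), 0
4. not q, 0
5. not p, 0
Accessibility: 0R0
The negation has an open branch (countermodel exists).

Invalid (countermodel exists)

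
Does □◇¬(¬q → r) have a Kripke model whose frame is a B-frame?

1. □◇¬(¬q → r), u
2. ◇¬(¬q → r), u
3. ¬(¬q → r), v
4. ¬q, v
5. ¬r, v
6. ◇¬(¬q → r), v
7. ¬(¬q → r), w
8. ¬q, w
9. ¬r, w
Accessibility: uRu, uRv, vRu, vRv, vRw, wRv, wRw

Yes, satisfiable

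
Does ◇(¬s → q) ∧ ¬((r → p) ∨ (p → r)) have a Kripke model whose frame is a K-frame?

No, unsatisfiable

1. ◇(¬s → q) ∧ ¬((r → p) ∨ (p → r)), u
2. ◇(¬s → q), u   [∧-rule on 1]
3. ¬((r → p) ∨ (p → r)), u   [∧-rule on 1]
4. ¬(r → p), u   [¬∨-rule on 3]
5. ¬(p → r), u   [¬∨-rule on 3]
6. r, u   [¬→-rule on 4]
7. ¬p, u   [¬→-rule on 4]
8. p, u   [¬→-rule on 5]
9. ¬r, u   [¬→-rule on 5]
Branch closes: p and ¬p both at u.
Every branch closes; the branch above is one of them.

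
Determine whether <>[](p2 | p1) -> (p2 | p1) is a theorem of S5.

Tableau for the negation ~(<>[](p2 | p1) -> (p2 | p1)):
1. ~(<>[](p2 | p1) -> (p2 | p1)), u
2. <>[](p2 | p1), u
3. ~(p2 | p1), u
4. ~p2, u
5. ~p1, u
6. [](p2 | p1), v
7. p2 | p1, u
8. p2 | p1, v
9. p1, u
Accessibility: uRu, uRv, vRu, vRv
Branch closes: p1 and ~p1 both at u.
All branches of the negation close; one closing branch shown above.

Yes, valid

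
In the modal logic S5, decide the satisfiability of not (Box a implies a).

1. not (Box a implies a), u
2. Box a, u   [neg-implies-rule on 1]
3. not a, u   [neg-implies-rule on 1]
4. a, u   [Box-rule on 2 via uRu]
Accessibility: uRu
Branch closes: a and not a both at u.
(One branch shown.) All branches close.

No, unsatisfiable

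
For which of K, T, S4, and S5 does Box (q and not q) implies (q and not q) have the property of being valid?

T, S4, S5

T-tableau for the negation not (Box (q and not q) implies (q and not q)):
1. not (Box (q and not q) implies (q and not q)), u
2. Box (q and not q), u
3. not (q and not q), u
4. q and not q, u
5. q, u
6. not q, u
Accessibility: uRu
Branch closes: q and not q both at u.
Every branch closes (one shown): valid in T, hence also in S4, S5 (every theorem of T is a theorem of S4 and S5).
K-tableau for the negation not (Box (q and not q) implies (q and not q)):
1. not (Box (q and not q) implies (q and not q)), u
2. Box (q and not q), u
3. not (q and not q), u
4. q, u
Complete open branch: countermodel on a K-frame, so not valid in K.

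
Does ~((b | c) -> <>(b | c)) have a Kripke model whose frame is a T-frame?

Unsatisfiable

1. ~((b | c) -> <>(b | c)), 0
2. b | c, 0   [~->-rule on 1]
3. ~<>(b | c), 0   [~->-rule on 1]
4. ~(b | c), 0   [~<>-rule on 3 via 0R0]
5. ~b, 0   [~|-rule on 4]
6. ~c, 0   [~|-rule on 4]
7. c, 0   [|-rule on 2 (branches; this branch)]
Accessibility: 0R0
Branch closes: c and ~c both at 0.
(One branch shown.) All branches close.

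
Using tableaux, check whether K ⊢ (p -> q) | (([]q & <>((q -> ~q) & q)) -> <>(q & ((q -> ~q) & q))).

Tableau for the negation ~((p -> q) | (([]q & <>((q -> ~q) & q)) -> <>(q & ((q -> ~q) & q)))):
1. ~((p -> q) | (([]q & <>((q -> ~q) & q)) -> <>(q & ((q -> ~q) & q)))), 0
2. ~(p -> q), 0
3. ~(([]q & <>((q -> ~q) & q)) -> <>(q & ((q -> ~q) & q))), 0
4. p, 0
5. ~q, 0
6. []q & <>((q -> ~q) & q), 0
7. ~<>(q & ((q -> ~q) & q)), 0
8. []q, 0
9. <>((q -> ~q) & q), 0
10. (q -> ~q) & q, 1
11. q -> ~q, 1
12. q, 1
13. ~(q & ((q -> ~q) & q)), 1
14. ~q, 1
Accessibility: 0R1
Branch closes: q and ~q both at 1.
All branches of the negation close; one closing branch shown above.

Yes, valid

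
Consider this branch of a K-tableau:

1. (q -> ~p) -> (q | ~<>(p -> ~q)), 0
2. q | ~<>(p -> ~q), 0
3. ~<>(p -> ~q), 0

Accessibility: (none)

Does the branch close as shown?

There is no literal clash: for every atom and world, at most one sign appears.

Not closed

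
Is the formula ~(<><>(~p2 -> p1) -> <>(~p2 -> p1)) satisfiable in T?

Yes, satisfiable

1. ~(<><>(~p2 -> p1) -> <>(~p2 -> p1)), u
2. <><>(~p2 -> p1), u   [~->-rule on 1]
3. ~<>(~p2 -> p1), u   [~->-rule on 1]
4. ~(~p2 -> p1), u   [~<>-rule on 3 via uRu]
5. ~p2, u   [~->-rule on 4]
6. ~p1, u   [~->-rule on 4]
7. <>(~p2 -> p1), v   [<>-rule on 2: fresh world v, uRv]
8. ~(~p2 -> p1), v   [~<>-rule on 3 via uRv]
9. ~p2, v   [~->-rule on 8]
10. ~p1, v   [~->-rule on 8]
11. ~p2 -> p1, w   [<>-rule on 7: fresh world w, vRw]
12. p1, w   [->-rule on 11 (branches; this branch)]
Accessibility: uRu, uRv, vRv, vRw, wRw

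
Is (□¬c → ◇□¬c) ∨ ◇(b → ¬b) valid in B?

Yes, valid

Tableau for the negation ¬((□¬c → ◇□¬c) ∨ ◇(b → ¬b)):
1. ¬((□¬c → ◇□¬c) ∨ ◇(b → ¬b)), u
2. ¬(□¬c → ◇□¬c), u
3. ¬◇(b → ¬b), u
4. □¬c, u
5. ¬◇□¬c, u
6. ¬(b → ¬b), u
7. b, u
8. ¬c, u
9. ¬□¬c, u
10. c, v
11. ¬(b → ¬b), v
12. b, v
13. ¬c, v
Accessibility: uRu, uRv, vRu, vRv
Branch closes: c and ¬c both at v.
Every branch of the negation's tableau closes; the branch above is one of them.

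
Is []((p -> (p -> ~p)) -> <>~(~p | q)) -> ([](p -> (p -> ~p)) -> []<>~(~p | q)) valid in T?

Valid

Tableau for the negation ~([]((p -> (p -> ~p)) -> <>~(~p | q)) -> ([](p -> (p -> ~p)) -> []<>~(~p | q))):
1. ~([]((p -> (p -> ~p)) -> <>~(~p | q)) -> ([](p -> (p -> ~p)) -> []<>~(~p | q))), 0
2. []((p -> (p -> ~p)) -> <>~(~p | q)), 0
3. ~([](p -> (p -> ~p)) -> []<>~(~p | q)), 0
4. [](p -> (p -> ~p)), 0
5. ~[]<>~(~p | q), 0
6. (p -> (p -> ~p)) -> <>~(~p | q), 0
7. p -> (p -> ~p), 0
8. <>~(~p | q), 0
9. p -> ~p, 0
10. ~p, 0
11. ~<>~(~p | q), 1
12. (p -> (p -> ~p)) -> <>~(~p | q), 1
13. p -> (p -> ~p), 1
14. ~p | q, 1
15. <>~(~p | q), 1
16. p -> ~p, 1
17. q, 1
18. ~p, 1
19. ~(~p | q), 2
20. p, 2
21. ~q, 2
22. (p -> (p -> ~p)) -> <>~(~p | q), 2
23. p -> (p -> ~p), 2
24. ~(p -> (p -> ~p)), 2
25. ~(p -> ~p), 2
26. p -> ~p, 2
27. ~p, 2
Accessibility: 0R0, 0R1, 0R2, 1R1, 2R2
Branch closes: p and ~p both at 2.
Every branch of the negation's tableau closes; the branch above is one of them.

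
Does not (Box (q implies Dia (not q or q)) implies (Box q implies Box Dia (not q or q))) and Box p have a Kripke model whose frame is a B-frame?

Unsatisfiable (every branch closes)

1. not (Box (q implies Dia (not q or q)) implies (Box q implies Box Dia (not q or q))) and Box p, w0
2. not (Box (q implies Dia (not q or q)) implies (Box q implies Box Dia (not q or q))), w0   [and-rule on 1]
3. Box p, w0   [and-rule on 1]
4. Box (q implies Dia (not q or q)), w0   [neg-implies-rule on 2]
5. not (Box q implies Box Dia (not q or q)), w0   [neg-implies-rule on 2]
6. Box q, w0   [neg-implies-rule on 5]
7. not Box Dia (not q or q), w0   [neg-implies-rule on 5]
8. p, w0   [Box-rule on 3 via w0Rw0]
9. q implies Dia (not q or q), w0   [Box-rule on 4 via w0Rw0]
10. q, w0   [Box-rule on 6 via w0Rw0]
11. Dia (not q or q), w0   [implies-rule on 9 (branches; this branch)]
12. not Dia (not q or q), w1   [neg-Box-rule on 7: fresh world w1, w0Rw1]
13. p, w1   [Box-rule on 3 via w0Rw1]
14. q implies Dia (not q or q), w1   [Box-rule on 4 via w0Rw1]
15. q, w1   [Box-rule on 6 via w0Rw1]
16. not (not q or q), w0   [neg-Dia-rule on 12 via w1Rw0]
17. not q, w0   [neg-or-rule on 16]
Accessibility: w0Rw0, w0Rw1, w1Rw0, w1Rw1
Branch closes: q and not q both at w0.
(One branch shown.) All branches close.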